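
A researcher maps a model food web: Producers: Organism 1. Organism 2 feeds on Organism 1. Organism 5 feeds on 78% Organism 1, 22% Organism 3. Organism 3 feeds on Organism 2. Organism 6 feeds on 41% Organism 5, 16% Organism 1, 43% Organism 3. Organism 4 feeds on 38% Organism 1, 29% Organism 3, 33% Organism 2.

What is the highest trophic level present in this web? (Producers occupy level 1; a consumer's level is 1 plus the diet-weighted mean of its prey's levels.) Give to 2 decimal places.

3.45

Organism 2: 1 + 1 = 2
Organism 3: 1 + 2 = 3
Organism 4: 1 + (0.38×1 + 0.29×3 + 0.33×2) = 2.91
Organism 5: 1 + (0.78×1 + 0.22×3) = 2.44
Organism 6: 1 + (0.41×2.44 + 0.16×1 + 0.43×3) = 3.4504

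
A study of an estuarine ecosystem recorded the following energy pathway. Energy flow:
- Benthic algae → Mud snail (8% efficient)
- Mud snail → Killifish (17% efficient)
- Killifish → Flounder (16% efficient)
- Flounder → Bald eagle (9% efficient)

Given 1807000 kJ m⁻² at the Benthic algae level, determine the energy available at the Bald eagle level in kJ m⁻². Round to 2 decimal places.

Mud snail: 1807000 × 0.08 = 144560 kJ m⁻²
Killifish: 144560 × 0.17 = 24575.2 kJ m⁻²
Flounder: 24575.2 × 0.16 = 3932.032 kJ m⁻²
Bald eagle: 3932.032 × 0.09 = 353.88288 kJ m⁻²

353.88 kJ m⁻²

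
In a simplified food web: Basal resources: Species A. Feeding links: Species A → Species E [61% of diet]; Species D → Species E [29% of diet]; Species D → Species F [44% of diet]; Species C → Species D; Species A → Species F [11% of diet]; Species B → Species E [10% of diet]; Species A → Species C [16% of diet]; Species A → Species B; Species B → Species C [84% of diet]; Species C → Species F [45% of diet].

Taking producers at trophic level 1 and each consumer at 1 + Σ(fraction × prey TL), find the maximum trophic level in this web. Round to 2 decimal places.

4.08

Species B: 1 + 1 = 2
Species C: 1 + (0.16×1 + 0.84×2) = 2.84
Species D: 1 + 2.84 = 3.84
Species E: 1 + (0.1×2 + 0.29×3.84 + 0.61×1) = 2.9236
Species F: 1 + (0.45×2.84 + 0.11×1 + 0.44×3.84) = 4.0776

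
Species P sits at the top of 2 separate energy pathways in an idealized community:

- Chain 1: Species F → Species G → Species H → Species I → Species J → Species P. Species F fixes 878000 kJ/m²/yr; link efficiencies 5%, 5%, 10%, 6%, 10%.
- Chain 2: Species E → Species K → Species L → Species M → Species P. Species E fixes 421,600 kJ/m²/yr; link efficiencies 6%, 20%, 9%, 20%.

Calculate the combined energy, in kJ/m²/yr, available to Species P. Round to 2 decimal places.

Chain 1: 878000 × 0.05 × 0.05 × 0.1 × 0.06 × 0.1 = 1.317 kJ/m²/yr
Chain 2: 421600 × 0.06 × 0.2 × 0.09 × 0.2 = 91.0656 kJ/m²/yr
Total at Species P: 1.317 + 91.0656 = 92.3826 kJ/m²/yr

92.38 kJ/m²/yr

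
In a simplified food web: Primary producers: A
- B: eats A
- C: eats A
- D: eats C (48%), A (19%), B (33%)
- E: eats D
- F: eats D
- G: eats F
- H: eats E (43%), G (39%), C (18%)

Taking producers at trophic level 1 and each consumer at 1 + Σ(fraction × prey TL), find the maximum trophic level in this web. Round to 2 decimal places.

4.87

B: 1 + 1 = 2
C: 1 + 1 = 2
D: 1 + (0.48×2 + 0.19×1 + 0.33×2) = 2.81
E: 1 + 2.81 = 3.81
F: 1 + 2.81 = 3.81
G: 1 + 3.81 = 4.81
H: 1 + (0.43×3.81 + 0.39×4.81 + 0.18×2) = 4.8742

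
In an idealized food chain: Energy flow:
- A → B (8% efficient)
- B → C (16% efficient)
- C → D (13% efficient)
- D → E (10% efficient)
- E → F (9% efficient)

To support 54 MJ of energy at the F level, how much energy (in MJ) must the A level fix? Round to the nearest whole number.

Cumulative transfer efficiency: 0.08 × 0.16 × 0.13 × 0.1 × 0.09 = 0.000014976
A energy = 54 / 0.000014976 = 3605769 MJ

3605769 MJ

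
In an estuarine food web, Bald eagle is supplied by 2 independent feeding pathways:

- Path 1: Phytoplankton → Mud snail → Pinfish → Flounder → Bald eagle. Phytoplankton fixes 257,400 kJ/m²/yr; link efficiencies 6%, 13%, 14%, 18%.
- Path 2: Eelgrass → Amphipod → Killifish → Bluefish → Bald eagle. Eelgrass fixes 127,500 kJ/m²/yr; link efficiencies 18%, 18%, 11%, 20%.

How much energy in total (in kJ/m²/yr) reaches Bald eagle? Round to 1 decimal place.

Path 1: 257400 × 0.06 × 0.13 × 0.14 × 0.18 = 50.594544 kJ/m²/yr
Path 2: 127500 × 0.18 × 0.18 × 0.11 × 0.2 = 90.882 kJ/m²/yr
Total at Bald eagle: 50.594544 + 90.882 = 141.476544 kJ/m²/yr

141.5 kJ/m²/yr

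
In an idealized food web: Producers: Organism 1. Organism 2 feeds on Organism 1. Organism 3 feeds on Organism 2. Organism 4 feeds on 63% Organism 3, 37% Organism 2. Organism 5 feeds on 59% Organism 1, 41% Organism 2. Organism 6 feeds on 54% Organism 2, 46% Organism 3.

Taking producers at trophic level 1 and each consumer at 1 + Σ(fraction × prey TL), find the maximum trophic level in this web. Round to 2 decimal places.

3.63

Organism 2: 1 + 1 = 2
Organism 3: 1 + 2 = 3
Organism 4: 1 + (0.63×3 + 0.37×2) = 3.63
Organism 5: 1 + (0.59×1 + 0.41×2) = 2.41
Organism 6: 1 + (0.54×2 + 0.46×3) = 3.46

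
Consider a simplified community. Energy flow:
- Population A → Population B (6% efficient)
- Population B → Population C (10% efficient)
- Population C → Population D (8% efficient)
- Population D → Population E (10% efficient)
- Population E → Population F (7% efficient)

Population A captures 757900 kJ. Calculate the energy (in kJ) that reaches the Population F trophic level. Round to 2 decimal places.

Population B: 757900 × 0.06 = 45474 kJ
Population C: 45474 × 0.1 = 4547.4 kJ
Population D: 4547.4 × 0.08 = 363.792 kJ
Population E: 363.792 × 0.1 = 36.3792 kJ
Population F: 36.3792 × 0.07 = 2.546544 kJ

2.55 kJ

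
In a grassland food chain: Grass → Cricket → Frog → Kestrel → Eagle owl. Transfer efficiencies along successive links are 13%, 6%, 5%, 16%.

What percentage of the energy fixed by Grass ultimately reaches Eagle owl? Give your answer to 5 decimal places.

0.00624%

Product of link efficiencies: 0.13 × 0.06 × 0.05 × 0.16 = 0.0000624
As a percentage: 0.0000624 × 100 = 0.00624%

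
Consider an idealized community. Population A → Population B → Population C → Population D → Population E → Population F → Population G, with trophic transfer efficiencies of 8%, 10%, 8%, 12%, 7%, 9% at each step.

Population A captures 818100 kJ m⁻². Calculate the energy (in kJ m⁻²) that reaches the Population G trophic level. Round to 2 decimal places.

Population B: 818100 × 0.08 = 65448 kJ m⁻²
Population C: 65448 × 0.1 = 6544.8 kJ m⁻²
Population D: 6544.8 × 0.08 = 523.584 kJ m⁻²
Population E: 523.584 × 0.12 = 62.83008 kJ m⁻²
Population F: 62.83008 × 0.07 = 4.3981056 kJ m⁻²
Population G: 4.3981056 × 0.09 = 0.395829504 kJ m⁻²

0.40 kJ m⁻²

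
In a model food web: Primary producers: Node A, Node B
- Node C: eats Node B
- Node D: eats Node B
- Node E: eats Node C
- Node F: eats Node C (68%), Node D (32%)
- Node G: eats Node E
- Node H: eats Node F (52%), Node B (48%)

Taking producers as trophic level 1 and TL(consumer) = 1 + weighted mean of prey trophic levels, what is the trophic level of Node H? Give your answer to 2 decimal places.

Node C: 1 + 1 = 2
Node D: 1 + 1 = 2
Node E: 1 + 2 = 3
Node F: 1 + (0.68×2 + 0.32×2) = 3
Node G: 1 + 3 = 4
Node H: 1 + (0.52×3 + 0.48×1) = 3.04

3.04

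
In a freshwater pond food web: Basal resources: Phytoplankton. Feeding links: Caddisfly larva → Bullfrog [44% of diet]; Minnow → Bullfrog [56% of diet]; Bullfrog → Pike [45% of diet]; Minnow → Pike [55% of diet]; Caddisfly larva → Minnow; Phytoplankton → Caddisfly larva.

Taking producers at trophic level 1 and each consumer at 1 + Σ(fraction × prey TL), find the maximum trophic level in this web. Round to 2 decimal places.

Caddisfly larva: 1 + 1 = 2
Minnow: 1 + 2 = 3
Bullfrog: 1 + (0.56×3 + 0.44×2) = 3.56
Pike: 1 + (0.45×3.56 + 0.55×3) = 4.252

4.25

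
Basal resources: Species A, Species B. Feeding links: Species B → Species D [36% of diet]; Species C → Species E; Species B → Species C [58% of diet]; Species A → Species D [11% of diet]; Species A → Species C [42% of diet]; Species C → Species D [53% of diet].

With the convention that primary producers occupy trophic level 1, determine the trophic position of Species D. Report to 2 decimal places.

2.53

Species C: 1 + (0.58×1 + 0.42×1) = 2
Species D: 1 + (0.53×2 + 0.11×1 + 0.36×1) = 2.53
Species E: 1 + 2 = 3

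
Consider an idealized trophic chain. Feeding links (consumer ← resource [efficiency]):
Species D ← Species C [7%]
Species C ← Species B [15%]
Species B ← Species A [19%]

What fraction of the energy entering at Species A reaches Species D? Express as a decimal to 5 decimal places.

0.00200

Product of link efficiencies: 0.19 × 0.15 × 0.07 = 0.001995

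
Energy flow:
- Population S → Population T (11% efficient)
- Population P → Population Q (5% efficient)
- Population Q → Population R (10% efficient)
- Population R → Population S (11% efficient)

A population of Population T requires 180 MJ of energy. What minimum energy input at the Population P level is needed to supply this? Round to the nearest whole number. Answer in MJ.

2975207 MJ

Cumulative transfer efficiency: 0.05 × 0.1 × 0.11 × 0.11 = 0.0000605
Population P energy = 180 / 0.0000605 = 2975207 MJ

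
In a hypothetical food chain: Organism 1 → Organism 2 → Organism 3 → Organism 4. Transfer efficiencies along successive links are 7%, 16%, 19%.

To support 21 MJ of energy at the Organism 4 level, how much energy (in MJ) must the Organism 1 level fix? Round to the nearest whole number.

9868 MJ

Cumulative transfer efficiency: 0.07 × 0.16 × 0.19 = 0.002128
Organism 1 energy = 21 / 0.002128 = 9868 MJ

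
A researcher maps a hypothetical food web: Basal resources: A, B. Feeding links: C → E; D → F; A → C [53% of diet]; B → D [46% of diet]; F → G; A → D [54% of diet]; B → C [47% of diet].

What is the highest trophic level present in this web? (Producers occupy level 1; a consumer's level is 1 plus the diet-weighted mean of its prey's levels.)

C: 1 + (0.53×1 + 0.47×1) = 2
D: 1 + (0.54×1 + 0.46×1) = 2
E: 1 + 2 = 3
F: 1 + 2 = 3
G: 1 + 3 = 4

4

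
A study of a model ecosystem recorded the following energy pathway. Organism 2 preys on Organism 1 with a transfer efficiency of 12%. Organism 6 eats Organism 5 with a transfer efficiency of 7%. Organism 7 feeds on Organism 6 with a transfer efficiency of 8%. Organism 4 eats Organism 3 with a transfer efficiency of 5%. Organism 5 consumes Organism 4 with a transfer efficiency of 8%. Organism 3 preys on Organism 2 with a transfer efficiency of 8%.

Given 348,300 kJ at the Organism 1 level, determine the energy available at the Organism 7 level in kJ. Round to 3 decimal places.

Organism 2: 348300 × 0.12 = 41796 kJ
Organism 3: 41796 × 0.08 = 3343.68 kJ
Organism 4: 3343.68 × 0.05 = 167.184 kJ
Organism 5: 167.184 × 0.08 = 13.37472 kJ
Organism 6: 13.37472 × 0.07 = 0.9362304 kJ
Organism 7: 0.9362304 × 0.08 = 0.074898432 kJ

0.075 kJ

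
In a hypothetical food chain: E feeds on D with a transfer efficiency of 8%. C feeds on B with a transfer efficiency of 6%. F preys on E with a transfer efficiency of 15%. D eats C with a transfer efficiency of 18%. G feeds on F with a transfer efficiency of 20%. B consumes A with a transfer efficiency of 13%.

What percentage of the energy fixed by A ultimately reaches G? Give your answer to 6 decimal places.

Product of link efficiencies: 0.13 × 0.06 × 0.18 × 0.08 × 0.15 × 0.2 = 0.0000033696
As a percentage: 0.0000033696 × 100 = 0.000337%

0.000337%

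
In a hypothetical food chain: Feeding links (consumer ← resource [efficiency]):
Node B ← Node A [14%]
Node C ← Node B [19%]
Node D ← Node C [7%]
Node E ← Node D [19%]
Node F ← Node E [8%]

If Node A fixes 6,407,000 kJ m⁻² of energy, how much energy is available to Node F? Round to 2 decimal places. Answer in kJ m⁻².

181.33 kJ m⁻²

Node B: 6407000 × 0.14 = 896980 kJ m⁻²
Node C: 896980 × 0.19 = 170426.2 kJ m⁻²
Node D: 170426.2 × 0.07 = 11929.834 kJ m⁻²
Node E: 11929.834 × 0.19 = 2266.66846 kJ m⁻²
Node F: 2266.66846 × 0.08 = 181.3334768 kJ m⁻²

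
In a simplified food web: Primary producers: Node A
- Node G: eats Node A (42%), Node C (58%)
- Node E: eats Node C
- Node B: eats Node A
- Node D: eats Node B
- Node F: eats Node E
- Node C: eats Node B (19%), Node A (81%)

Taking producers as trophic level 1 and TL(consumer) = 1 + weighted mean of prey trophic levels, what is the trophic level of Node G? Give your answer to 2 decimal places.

2.69

Node B: 1 + 1 = 2
Node C: 1 + (0.19×2 + 0.81×1) = 2.19
Node D: 1 + 2 = 3
Node E: 1 + 2.19 = 3.19
Node F: 1 + 3.19 = 4.19
Node G: 1 + (0.42×1 + 0.58×2.19) = 2.6902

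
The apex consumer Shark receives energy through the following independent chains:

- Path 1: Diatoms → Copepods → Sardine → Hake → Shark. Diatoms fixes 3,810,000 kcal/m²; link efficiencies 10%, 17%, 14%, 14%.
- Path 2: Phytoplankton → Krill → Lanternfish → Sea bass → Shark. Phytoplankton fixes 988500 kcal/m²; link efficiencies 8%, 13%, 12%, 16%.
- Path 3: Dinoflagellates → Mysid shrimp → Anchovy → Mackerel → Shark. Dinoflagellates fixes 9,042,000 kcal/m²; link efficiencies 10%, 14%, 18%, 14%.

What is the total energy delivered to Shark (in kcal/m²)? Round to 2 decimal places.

Path 1: 3810000 × 0.1 × 0.17 × 0.14 × 0.14 = 1269.492 kcal/m²
Path 2: 988500 × 0.08 × 0.13 × 0.12 × 0.16 = 197.38368 kcal/m²
Path 3: 9042000 × 0.1 × 0.14 × 0.18 × 0.14 = 3190.0176 kcal/m²
Total at Shark: 1269.492 + 197.38368 + 3190.0176 = 4656.89328 kcal/m²

4656.89 kcal/m²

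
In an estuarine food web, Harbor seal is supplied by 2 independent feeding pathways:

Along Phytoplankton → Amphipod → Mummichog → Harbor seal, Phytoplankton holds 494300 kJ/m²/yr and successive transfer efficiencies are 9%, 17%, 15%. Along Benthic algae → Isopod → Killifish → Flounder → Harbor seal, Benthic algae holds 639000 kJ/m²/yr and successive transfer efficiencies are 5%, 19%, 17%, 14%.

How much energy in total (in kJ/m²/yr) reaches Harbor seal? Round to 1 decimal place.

1278.9 kJ/m²/yr

Via Phytoplankton: 494300 × 0.09 × 0.17 × 0.15 = 1134.4185 kJ/m²/yr
Via Benthic algae: 639000 × 0.05 × 0.19 × 0.17 × 0.14 = 144.4779 kJ/m²/yr
Total at Harbor seal: 1134.4185 + 144.4779 = 1278.8964 kJ/m²/yr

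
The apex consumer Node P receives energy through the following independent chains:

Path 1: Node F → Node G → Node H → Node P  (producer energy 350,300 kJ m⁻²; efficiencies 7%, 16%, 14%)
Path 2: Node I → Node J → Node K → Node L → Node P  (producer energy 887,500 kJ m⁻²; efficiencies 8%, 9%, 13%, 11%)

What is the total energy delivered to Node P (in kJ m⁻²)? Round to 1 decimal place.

Path 1: 350300 × 0.07 × 0.16 × 0.14 = 549.2704 kJ m⁻²
Path 2: 887500 × 0.08 × 0.09 × 0.13 × 0.11 = 91.377 kJ m⁻²
Total at Node P: 549.2704 + 91.377 = 640.6474 kJ m⁻²

640.6 kJ m⁻²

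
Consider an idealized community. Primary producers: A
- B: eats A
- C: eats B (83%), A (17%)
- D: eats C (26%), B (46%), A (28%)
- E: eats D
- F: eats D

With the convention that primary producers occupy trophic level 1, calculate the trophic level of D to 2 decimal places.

B: 1 + 1 = 2
C: 1 + (0.83×2 + 0.17×1) = 2.83
D: 1 + (0.26×2.83 + 0.46×2 + 0.28×1) = 2.9358
E: 1 + 2.9358 = 3.9358
F: 1 + 2.9358 = 3.9358

2.94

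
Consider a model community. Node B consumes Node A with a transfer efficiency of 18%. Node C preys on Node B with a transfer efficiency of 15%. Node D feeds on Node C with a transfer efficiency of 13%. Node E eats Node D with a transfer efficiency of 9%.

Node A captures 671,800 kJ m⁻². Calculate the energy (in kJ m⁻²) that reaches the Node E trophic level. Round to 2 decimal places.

212.22 kJ m⁻²

Node B: 671800 × 0.18 = 120924 kJ m⁻²
Node C: 120924 × 0.15 = 18138.6 kJ m⁻²
Node D: 18138.6 × 0.13 = 2358.018 kJ m⁻²
Node E: 2358.018 × 0.09 = 212.22162 kJ m⁻²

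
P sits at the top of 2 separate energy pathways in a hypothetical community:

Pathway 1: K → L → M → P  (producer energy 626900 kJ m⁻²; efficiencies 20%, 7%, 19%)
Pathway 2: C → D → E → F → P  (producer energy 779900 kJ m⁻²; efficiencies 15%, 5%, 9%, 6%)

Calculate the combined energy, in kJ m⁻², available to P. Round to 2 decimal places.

Pathway 1: 626900 × 0.2 × 0.07 × 0.19 = 1667.554 kJ m⁻²
Pathway 2: 779900 × 0.15 × 0.05 × 0.09 × 0.06 = 31.58595 kJ m⁻²
Total at P: 1667.554 + 31.58595 = 1699.13995 kJ m⁻²

1699.14 kJ m⁻²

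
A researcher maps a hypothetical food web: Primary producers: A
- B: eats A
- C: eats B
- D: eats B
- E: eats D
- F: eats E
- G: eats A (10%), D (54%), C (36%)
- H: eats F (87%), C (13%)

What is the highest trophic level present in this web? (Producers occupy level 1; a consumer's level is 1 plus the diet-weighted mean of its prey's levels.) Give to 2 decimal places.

B: 1 + 1 = 2
C: 1 + 2 = 3
D: 1 + 2 = 3
E: 1 + 3 = 4
F: 1 + 4 = 5
G: 1 + (0.1×1 + 0.54×3 + 0.36×3) = 3.8
H: 1 + (0.87×5 + 0.13×3) = 5.74

5.74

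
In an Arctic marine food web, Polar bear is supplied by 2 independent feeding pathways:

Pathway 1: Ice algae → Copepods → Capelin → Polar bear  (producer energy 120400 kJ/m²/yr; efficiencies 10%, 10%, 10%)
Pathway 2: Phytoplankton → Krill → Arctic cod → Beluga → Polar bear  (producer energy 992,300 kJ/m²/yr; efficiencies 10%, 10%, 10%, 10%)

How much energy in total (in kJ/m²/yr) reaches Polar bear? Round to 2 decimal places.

Pathway 1: 120400 × 0.1 × 0.1 × 0.1 = 120.4 kJ/m²/yr
Pathway 2: 992300 × 0.1 × 0.1 × 0.1 × 0.1 = 99.23 kJ/m²/yr
Total at Polar bear: 120.4 + 99.23 = 219.63 kJ/m²/yr

219.63 kJ/m²/yr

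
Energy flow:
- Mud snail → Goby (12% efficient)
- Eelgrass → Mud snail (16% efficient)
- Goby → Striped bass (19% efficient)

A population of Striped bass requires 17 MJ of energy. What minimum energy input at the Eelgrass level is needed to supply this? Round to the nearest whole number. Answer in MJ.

Cumulative transfer efficiency: 0.16 × 0.12 × 0.19 = 0.003648
Eelgrass energy = 17 / 0.003648 = 4660 MJ

4660 MJ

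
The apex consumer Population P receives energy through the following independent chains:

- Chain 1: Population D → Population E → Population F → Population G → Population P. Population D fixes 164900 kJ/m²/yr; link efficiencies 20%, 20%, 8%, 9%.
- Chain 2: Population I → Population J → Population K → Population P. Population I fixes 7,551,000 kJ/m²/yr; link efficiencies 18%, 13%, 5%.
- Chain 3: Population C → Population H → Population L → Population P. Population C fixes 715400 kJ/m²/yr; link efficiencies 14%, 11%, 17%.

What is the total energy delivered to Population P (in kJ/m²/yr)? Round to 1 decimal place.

10755.1 kJ/m²/yr

Chain 1: 164900 × 0.2 × 0.2 × 0.08 × 0.09 = 47.4912 kJ/m²/yr
Chain 2: 7551000 × 0.18 × 0.13 × 0.05 = 8834.67 kJ/m²/yr
Chain 3: 715400 × 0.14 × 0.11 × 0.17 = 1872.9172 kJ/m²/yr
Total at Population P: 47.4912 + 8834.67 + 1872.9172 = 10755.0784 kJ/m²/yr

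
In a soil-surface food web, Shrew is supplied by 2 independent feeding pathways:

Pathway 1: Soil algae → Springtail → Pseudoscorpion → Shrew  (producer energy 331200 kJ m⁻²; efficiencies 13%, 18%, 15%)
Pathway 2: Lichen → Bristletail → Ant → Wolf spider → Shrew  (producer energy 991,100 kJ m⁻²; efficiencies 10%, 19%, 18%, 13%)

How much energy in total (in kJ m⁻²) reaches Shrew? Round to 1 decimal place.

Pathway 1: 331200 × 0.13 × 0.18 × 0.15 = 1162.512 kJ m⁻²
Pathway 2: 991100 × 0.1 × 0.19 × 0.18 × 0.13 = 440.64306 kJ m⁻²
Total at Shrew: 1162.512 + 440.64306 = 1603.15506 kJ m⁻²

1603.2 kJ m⁻²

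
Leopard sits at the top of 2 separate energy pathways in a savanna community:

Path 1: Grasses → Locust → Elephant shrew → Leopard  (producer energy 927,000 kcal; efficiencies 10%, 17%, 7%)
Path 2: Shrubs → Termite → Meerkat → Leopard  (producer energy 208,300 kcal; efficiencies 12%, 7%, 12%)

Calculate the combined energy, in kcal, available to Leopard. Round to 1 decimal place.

Path 1: 927000 × 0.1 × 0.17 × 0.07 = 1103.13 kcal
Path 2: 208300 × 0.12 × 0.07 × 0.12 = 209.9664 kcal
Total at Leopard: 1103.13 + 209.9664 = 1313.0964 kcal

1313.1 kcal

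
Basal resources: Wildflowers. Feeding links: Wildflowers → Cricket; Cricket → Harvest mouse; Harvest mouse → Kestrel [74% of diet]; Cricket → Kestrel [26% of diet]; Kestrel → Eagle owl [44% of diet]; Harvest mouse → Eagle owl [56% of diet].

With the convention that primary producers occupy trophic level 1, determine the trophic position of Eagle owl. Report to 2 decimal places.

4.33

Cricket: 1 + 1 = 2
Harvest mouse: 1 + 2 = 3
Kestrel: 1 + (0.74×3 + 0.26×2) = 3.74
Eagle owl: 1 + (0.44×3.74 + 0.56×3) = 4.3256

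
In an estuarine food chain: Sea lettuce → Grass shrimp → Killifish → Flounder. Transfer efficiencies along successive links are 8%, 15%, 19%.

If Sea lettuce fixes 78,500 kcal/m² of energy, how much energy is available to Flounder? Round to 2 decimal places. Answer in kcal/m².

Grass shrimp: 78500 × 0.08 = 6280 kcal/m²
Killifish: 6280 × 0.15 = 942 kcal/m²
Flounder: 942 × 0.19 = 178.98 kcal/m²

178.98 kcal/m²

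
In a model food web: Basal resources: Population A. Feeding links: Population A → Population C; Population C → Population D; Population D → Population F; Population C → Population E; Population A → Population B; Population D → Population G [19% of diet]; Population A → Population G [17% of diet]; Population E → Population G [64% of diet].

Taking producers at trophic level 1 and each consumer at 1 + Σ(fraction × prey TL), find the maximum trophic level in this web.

4

Population B: 1 + 1 = 2
Population C: 1 + 1 = 2
Population D: 1 + 2 = 3
Population E: 1 + 2 = 3
Population F: 1 + 3 = 4
Population G: 1 + (0.17×1 + 0.19×3 + 0.64×3) = 3.66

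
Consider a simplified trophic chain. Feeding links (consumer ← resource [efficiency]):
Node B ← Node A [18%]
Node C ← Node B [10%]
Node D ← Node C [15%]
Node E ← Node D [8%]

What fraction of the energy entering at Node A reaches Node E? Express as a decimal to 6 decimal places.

0.000216

Product of link efficiencies: 0.18 × 0.1 × 0.15 × 0.08 = 0.000216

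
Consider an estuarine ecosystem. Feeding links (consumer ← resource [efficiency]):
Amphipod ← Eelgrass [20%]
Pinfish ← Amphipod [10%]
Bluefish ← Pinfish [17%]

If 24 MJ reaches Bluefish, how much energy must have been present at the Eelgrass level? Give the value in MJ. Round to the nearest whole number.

7059 MJ

Cumulative transfer efficiency: 0.2 × 0.1 × 0.17 = 0.0034
Eelgrass energy = 24 / 0.0034 = 7059 MJ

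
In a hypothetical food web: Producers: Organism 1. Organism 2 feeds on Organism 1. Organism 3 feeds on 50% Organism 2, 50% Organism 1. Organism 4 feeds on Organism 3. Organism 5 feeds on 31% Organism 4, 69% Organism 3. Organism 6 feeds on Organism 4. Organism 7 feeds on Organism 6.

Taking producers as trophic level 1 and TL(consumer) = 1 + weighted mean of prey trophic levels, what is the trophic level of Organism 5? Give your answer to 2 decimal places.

3.81

Organism 2: 1 + 1 = 2
Organism 3: 1 + (0.5×2 + 0.5×1) = 2.5
Organism 4: 1 + 2.5 = 3.5
Organism 5: 1 + (0.31×3.5 + 0.69×2.5) = 3.81
Organism 6: 1 + 3.5 = 4.5
Organism 7: 1 + 4.5 = 5.5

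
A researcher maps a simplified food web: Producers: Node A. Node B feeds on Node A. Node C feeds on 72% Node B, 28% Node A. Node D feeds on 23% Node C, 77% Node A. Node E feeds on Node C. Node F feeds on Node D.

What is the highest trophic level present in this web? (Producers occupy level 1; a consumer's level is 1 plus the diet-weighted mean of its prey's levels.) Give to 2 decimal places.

3.72

Node B: 1 + 1 = 2
Node C: 1 + (0.72×2 + 0.28×1) = 2.72
Node D: 1 + (0.23×2.72 + 0.77×1) = 2.3956
Node E: 1 + 2.72 = 3.72
Node F: 1 + 2.3956 = 3.3956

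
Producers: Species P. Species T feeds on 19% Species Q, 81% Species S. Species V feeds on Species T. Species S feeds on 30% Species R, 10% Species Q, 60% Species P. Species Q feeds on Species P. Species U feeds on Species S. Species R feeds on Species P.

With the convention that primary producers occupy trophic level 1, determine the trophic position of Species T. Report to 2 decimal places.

Species Q: 1 + 1 = 2
Species R: 1 + 1 = 2
Species S: 1 + (0.3×2 + 0.1×2 + 0.6×1) = 2.4
Species T: 1 + (0.19×2 + 0.81×2.4) = 3.324
Species U: 1 + 2.4 = 3.4
Species V: 1 + 3.324 = 4.324

3.32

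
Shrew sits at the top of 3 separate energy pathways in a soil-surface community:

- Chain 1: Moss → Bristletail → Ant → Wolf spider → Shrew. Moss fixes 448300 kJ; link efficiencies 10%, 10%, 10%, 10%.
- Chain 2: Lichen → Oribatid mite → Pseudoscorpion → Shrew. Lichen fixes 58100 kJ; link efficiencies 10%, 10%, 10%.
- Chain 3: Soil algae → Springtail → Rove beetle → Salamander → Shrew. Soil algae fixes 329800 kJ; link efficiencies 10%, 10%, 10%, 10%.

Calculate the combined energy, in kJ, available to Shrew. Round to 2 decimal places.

Chain 1: 448300 × 0.1 × 0.1 × 0.1 × 0.1 = 44.83 kJ
Chain 2: 58100 × 0.1 × 0.1 × 0.1 = 58.1 kJ
Chain 3: 329800 × 0.1 × 0.1 × 0.1 × 0.1 = 32.98 kJ
Total at Shrew: 44.83 + 58.1 + 32.98 = 135.91 kJ

135.91 kJ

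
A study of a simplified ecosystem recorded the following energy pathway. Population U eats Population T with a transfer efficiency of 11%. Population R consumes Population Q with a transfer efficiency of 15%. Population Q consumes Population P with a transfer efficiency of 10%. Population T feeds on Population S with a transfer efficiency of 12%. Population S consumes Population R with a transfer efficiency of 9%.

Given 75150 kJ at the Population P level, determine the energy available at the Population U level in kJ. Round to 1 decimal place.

Population Q: 75150 × 0.1 = 7515 kJ
Population R: 7515 × 0.15 = 1127.25 kJ
Population S: 1127.25 × 0.09 = 101.4525 kJ
Population T: 101.4525 × 0.12 = 12.1743 kJ
Population U: 12.1743 × 0.11 = 1.339173 kJ

1.3 kJ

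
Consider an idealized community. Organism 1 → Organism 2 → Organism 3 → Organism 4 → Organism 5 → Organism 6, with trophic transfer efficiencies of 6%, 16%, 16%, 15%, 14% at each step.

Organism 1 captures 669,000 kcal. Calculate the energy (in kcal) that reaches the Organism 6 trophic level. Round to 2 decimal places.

Organism 2: 669000 × 0.06 = 40140 kcal
Organism 3: 40140 × 0.16 = 6422.4 kcal
Organism 4: 6422.4 × 0.16 = 1027.584 kcal
Organism 5: 1027.584 × 0.15 = 154.1376 kcal
Organism 6: 154.1376 × 0.14 = 21.579264 kcal

21.58 kcal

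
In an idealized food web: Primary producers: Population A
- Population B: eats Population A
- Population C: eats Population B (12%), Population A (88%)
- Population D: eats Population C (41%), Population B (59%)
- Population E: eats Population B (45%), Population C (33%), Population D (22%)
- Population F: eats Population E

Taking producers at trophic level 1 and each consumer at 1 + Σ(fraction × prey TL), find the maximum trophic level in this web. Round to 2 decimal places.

4.27

Population B: 1 + 1 = 2
Population C: 1 + (0.12×2 + 0.88×1) = 2.12
Population D: 1 + (0.41×2.12 + 0.59×2) = 3.0492
Population E: 1 + (0.45×2 + 0.33×2.12 + 0.22×3.0492) = 3.270424
Population F: 1 + 3.270424 = 4.270424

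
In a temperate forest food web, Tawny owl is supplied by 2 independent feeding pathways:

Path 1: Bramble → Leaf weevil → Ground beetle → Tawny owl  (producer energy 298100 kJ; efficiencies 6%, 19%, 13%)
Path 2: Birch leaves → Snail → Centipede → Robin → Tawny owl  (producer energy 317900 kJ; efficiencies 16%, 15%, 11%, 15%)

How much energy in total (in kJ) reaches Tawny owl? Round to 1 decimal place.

Path 1: 298100 × 0.06 × 0.19 × 0.13 = 441.7842 kJ
Path 2: 317900 × 0.16 × 0.15 × 0.11 × 0.15 = 125.8884 kJ
Total at Tawny owl: 441.7842 + 125.8884 = 567.6726 kJ

567.7 kJ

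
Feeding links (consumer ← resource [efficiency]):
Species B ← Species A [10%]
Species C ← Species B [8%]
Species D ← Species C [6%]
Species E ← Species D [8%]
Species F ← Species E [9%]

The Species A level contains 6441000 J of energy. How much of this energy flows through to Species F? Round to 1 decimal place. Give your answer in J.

22.3 J

Species B: 6441000 × 0.1 = 644100 J
Species C: 644100 × 0.08 = 51528 J
Species D: 51528 × 0.06 = 3091.68 J
Species E: 3091.68 × 0.08 = 247.3344 J
Species F: 247.3344 × 0.09 = 22.260096 J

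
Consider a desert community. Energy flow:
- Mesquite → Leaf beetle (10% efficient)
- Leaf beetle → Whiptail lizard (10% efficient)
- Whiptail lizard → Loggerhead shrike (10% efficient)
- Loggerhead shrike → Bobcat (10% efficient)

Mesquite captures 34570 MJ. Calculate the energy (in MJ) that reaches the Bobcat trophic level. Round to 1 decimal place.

Leaf beetle: 34570 × 0.1 = 3457 MJ
Whiptail lizard: 3457 × 0.1 = 345.7 MJ
Loggerhead shrike: 345.7 × 0.1 = 34.57 MJ
Bobcat: 34.57 × 0.1 = 3.457 MJ

3.5 MJ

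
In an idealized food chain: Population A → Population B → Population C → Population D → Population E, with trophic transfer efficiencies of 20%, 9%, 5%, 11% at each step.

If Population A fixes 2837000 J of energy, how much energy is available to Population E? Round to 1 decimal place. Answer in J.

Population B: 2837000 × 0.2 = 567400 J
Population C: 567400 × 0.09 = 51066 J
Population D: 51066 × 0.05 = 2553.3 J
Population E: 2553.3 × 0.11 = 280.863 J

280.9 J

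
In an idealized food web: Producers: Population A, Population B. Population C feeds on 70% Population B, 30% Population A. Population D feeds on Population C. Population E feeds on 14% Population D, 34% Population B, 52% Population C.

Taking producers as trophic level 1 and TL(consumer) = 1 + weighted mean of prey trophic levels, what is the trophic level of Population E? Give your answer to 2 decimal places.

Population C: 1 + (0.7×1 + 0.3×1) = 2
Population D: 1 + 2 = 3
Population E: 1 + (0.14×3 + 0.34×1 + 0.52×2) = 2.8

2.80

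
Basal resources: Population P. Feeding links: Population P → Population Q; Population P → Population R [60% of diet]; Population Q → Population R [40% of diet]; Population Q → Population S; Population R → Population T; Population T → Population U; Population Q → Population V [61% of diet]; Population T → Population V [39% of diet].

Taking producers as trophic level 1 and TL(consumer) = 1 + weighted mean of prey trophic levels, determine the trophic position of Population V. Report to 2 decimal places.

Population Q: 1 + 1 = 2
Population R: 1 + (0.6×1 + 0.4×2) = 2.4
Population S: 1 + 2 = 3
Population T: 1 + 2.4 = 3.4
Population U: 1 + 3.4 = 4.4
Population V: 1 + (0.61×2 + 0.39×3.4) = 3.546

3.55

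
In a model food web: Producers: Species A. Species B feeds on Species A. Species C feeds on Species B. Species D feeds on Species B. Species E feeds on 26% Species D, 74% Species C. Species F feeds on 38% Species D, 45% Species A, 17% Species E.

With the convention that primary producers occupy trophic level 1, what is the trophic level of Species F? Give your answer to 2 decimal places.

3.27

Species B: 1 + 1 = 2
Species C: 1 + 2 = 3
Species D: 1 + 2 = 3
Species E: 1 + (0.26×3 + 0.74×3) = 4
Species F: 1 + (0.38×3 + 0.45×1 + 0.17×4) = 3.27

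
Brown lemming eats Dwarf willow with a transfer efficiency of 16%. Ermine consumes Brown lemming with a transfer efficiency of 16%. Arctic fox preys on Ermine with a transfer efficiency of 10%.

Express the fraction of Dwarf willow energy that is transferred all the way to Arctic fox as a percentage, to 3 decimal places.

0.256%

Product of link efficiencies: 0.16 × 0.16 × 0.1 = 0.00256
As a percentage: 0.00256 × 100 = 0.256%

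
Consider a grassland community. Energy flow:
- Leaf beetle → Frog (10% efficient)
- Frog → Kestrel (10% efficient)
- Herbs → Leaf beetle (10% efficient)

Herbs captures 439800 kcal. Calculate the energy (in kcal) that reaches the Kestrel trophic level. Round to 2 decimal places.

Leaf beetle: 439800 × 0.1 = 43980 kcal
Frog: 43980 × 0.1 = 4398 kcal
Kestrel: 4398 × 0.1 = 439.8 kcal

439.80 kcal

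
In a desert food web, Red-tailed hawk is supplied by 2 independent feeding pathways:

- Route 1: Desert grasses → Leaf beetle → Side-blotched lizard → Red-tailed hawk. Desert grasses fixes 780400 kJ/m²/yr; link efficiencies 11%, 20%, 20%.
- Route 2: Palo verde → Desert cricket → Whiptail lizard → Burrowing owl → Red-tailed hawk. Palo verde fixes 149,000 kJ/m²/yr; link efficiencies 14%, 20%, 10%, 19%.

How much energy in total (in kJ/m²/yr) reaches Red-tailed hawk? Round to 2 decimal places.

3513.03 kJ/m²/yr

Route 1: 780400 × 0.11 × 0.2 × 0.2 = 3433.76 kJ/m²/yr
Route 2: 149000 × 0.14 × 0.2 × 0.1 × 0.19 = 79.268 kJ/m²/yr
Total at Red-tailed hawk: 3433.76 + 79.268 = 3513.028 kJ/m²/yr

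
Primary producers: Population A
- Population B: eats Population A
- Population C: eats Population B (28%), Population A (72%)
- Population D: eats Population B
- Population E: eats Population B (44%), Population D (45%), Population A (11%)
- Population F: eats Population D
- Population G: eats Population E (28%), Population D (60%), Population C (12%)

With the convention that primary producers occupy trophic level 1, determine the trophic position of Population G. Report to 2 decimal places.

Population B: 1 + 1 = 2
Population C: 1 + (0.28×2 + 0.72×1) = 2.28
Population D: 1 + 2 = 3
Population E: 1 + (0.44×2 + 0.45×3 + 0.11×1) = 3.34
Population F: 1 + 3 = 4
Population G: 1 + (0.28×3.34 + 0.6×3 + 0.12×2.28) = 4.0088

4.01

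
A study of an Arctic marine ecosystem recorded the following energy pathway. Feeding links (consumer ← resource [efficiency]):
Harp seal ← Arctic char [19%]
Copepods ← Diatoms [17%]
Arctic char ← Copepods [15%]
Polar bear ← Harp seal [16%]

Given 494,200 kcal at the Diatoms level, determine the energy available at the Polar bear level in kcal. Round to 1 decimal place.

383.1 kcal

Copepods: 494200 × 0.17 = 84014 kcal
Arctic char: 84014 × 0.15 = 12602.1 kcal
Harp seal: 12602.1 × 0.19 = 2394.399 kcal
Polar bear: 2394.399 × 0.16 = 383.10384 kcal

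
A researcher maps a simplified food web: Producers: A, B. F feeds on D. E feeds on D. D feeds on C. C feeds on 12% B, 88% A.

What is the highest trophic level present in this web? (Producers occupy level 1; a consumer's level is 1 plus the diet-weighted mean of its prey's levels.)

C: 1 + (0.12×1 + 0.88×1) = 2
D: 1 + 2 = 3
E: 1 + 3 = 4
F: 1 + 3 = 4

4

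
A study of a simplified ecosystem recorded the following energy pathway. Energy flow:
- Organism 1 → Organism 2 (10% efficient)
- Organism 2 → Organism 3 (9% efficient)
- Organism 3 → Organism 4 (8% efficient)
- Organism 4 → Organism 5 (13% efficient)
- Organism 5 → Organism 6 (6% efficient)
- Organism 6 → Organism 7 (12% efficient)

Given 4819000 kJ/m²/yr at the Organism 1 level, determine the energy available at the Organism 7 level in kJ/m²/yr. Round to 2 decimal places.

Organism 2: 4819000 × 0.1 = 481900 kJ/m²/yr
Organism 3: 481900 × 0.09 = 43371 kJ/m²/yr
Organism 4: 43371 × 0.08 = 3469.68 kJ/m²/yr
Organism 5: 3469.68 × 0.13 = 451.0584 kJ/m²/yr
Organism 6: 451.0584 × 0.06 = 27.063504 kJ/m²/yr
Organism 7: 27.063504 × 0.12 = 3.24762048 kJ/m²/yr

3.25 kJ/m²/yr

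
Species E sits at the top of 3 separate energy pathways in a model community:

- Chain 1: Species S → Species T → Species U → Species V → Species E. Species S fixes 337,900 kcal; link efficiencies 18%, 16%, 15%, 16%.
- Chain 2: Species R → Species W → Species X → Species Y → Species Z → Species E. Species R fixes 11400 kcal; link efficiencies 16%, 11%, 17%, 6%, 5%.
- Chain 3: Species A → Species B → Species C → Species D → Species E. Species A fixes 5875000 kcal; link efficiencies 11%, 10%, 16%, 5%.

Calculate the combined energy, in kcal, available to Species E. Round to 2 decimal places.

750.66 kcal

Chain 1: 337900 × 0.18 × 0.16 × 0.15 × 0.16 = 233.55648 kcal
Chain 2: 11400 × 0.16 × 0.11 × 0.17 × 0.06 × 0.05 = 0.1023264 kcal
Chain 3: 5875000 × 0.11 × 0.1 × 0.16 × 0.05 = 517 kcal
Total at Species E: 233.55648 + 0.1023264 + 517 = 750.6588064 kcal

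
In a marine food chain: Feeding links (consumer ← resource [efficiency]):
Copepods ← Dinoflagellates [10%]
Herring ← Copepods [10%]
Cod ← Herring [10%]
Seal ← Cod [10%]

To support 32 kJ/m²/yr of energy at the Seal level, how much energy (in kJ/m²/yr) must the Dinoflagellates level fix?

Cumulative transfer efficiency: 0.1 × 0.1 × 0.1 × 0.1 = 0.0001
Dinoflagellates energy = 32 / 0.0001 = 320000 kJ/m²/yr

320000 kJ/m²/yr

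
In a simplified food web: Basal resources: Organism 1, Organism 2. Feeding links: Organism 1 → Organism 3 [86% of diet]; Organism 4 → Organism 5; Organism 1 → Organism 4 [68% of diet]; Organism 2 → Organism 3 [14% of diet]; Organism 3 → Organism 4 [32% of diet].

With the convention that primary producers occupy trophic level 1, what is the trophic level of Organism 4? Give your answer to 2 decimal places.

2.32

Organism 3: 1 + (0.86×1 + 0.14×1) = 2
Organism 4: 1 + (0.68×1 + 0.32×2) = 2.32
Organism 5: 1 + 2.32 = 3.32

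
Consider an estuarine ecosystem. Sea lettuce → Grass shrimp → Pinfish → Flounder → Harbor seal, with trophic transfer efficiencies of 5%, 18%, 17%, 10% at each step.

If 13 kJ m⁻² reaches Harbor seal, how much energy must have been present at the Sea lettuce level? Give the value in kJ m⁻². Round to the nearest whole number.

84967 kJ m⁻²

Cumulative transfer efficiency: 0.05 × 0.18 × 0.17 × 0.1 = 0.000153
Sea lettuce energy = 13 / 0.000153 = 84967 kJ m⁻²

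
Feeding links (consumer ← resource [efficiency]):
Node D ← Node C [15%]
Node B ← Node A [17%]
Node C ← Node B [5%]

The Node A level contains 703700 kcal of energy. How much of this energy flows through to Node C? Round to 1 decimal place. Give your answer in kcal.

5981.5 kcal

Node B: 703700 × 0.17 = 119629 kcal
Node C: 119629 × 0.05 = 5981.45 kcal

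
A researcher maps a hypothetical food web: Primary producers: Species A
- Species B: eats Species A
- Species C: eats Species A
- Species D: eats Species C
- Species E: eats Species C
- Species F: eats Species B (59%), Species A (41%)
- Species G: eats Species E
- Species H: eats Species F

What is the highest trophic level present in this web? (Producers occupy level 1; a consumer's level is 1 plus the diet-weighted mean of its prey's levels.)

Species B: 1 + 1 = 2
Species C: 1 + 1 = 2
Species D: 1 + 2 = 3
Species E: 1 + 2 = 3
Species F: 1 + (0.59×2 + 0.41×1) = 2.59
Species G: 1 + 3 = 4
Species H: 1 + 2.59 = 3.59

4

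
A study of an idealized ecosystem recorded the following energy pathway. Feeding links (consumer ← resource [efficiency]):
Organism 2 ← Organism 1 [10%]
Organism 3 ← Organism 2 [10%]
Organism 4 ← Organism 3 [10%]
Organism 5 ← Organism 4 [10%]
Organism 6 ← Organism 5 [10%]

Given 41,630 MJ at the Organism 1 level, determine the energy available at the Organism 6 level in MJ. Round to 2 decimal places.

0.42 MJ

Organism 2: 41630 × 0.1 = 4163 MJ
Organism 3: 4163 × 0.1 = 416.3 MJ
Organism 4: 416.3 × 0.1 = 41.63 MJ
Organism 5: 41.63 × 0.1 = 4.163 MJ
Organism 6: 4.163 × 0.1 = 0.4163 MJ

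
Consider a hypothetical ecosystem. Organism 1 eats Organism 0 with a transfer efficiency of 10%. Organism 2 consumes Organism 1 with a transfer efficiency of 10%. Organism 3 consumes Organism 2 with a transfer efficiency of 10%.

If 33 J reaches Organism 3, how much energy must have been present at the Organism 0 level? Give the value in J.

Cumulative transfer efficiency: 0.1 × 0.1 × 0.1 = 0.001
Organism 0 energy = 33 / 0.001 = 33000 J

33000 J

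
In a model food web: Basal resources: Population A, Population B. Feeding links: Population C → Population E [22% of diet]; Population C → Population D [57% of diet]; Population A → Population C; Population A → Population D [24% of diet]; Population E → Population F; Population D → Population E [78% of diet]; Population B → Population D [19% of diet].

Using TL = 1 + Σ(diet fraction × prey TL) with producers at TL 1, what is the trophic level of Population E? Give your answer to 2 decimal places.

3.44

Population C: 1 + 1 = 2
Population D: 1 + (0.24×1 + 0.19×1 + 0.57×2) = 2.57
Population E: 1 + (0.78×2.57 + 0.22×2) = 3.4446
Population F: 1 + 3.4446 = 4.4446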